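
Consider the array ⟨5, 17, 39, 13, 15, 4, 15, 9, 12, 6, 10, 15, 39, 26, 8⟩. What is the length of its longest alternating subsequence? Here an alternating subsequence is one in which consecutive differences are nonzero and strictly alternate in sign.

A longest alternating subsequence is 5, 17, 13, 15, 4, 15, 9, 12, 6, 39, 26 (positions 1,2,4,5,6,7,8,9,10,13,14); its 10 consecutive differences strictly alternate in sign, and length 11 is optimal.

11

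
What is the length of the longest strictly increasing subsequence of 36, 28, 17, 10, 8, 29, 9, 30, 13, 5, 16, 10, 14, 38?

5

Scanning left to right, the best length ending at each element is: 36→1, 28→1, 17→1, 10→1, 8→1, 29→2, 9→2, 30→3, 13→3, 5→1, 16→4, 10→3, 14→4, 38→5.
So the longest increasing subsequence has length 5, e.g. 8, 9, 13, 16, 38.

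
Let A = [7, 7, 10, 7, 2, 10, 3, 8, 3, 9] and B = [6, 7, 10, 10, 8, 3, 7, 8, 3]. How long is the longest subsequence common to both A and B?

6

Backtracking the LCS table gives one alignment: 7 (A2,B2) → 10 (A3,B3) → 10 (A6,B4) → 3 (A7,B6) → 8 (A8,B8) → 3 (A9,B9).
So the longest common subsequence has length 6.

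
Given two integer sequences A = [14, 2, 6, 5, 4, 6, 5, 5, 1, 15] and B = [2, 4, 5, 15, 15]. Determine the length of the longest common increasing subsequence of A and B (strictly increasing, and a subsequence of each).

For each value that appears in both, track the longest common increasing run ending there.
The best achievable length is 4; one witness is 2, 4, 5, 15 (A-positions 2,5,7,10, B-positions 1,2,3,4).

4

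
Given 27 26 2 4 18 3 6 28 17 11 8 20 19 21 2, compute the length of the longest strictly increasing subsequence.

Scanning left to right, the best length ending at each element is: 27→1, 26→1, 2→1, 4→2, 18→3, 3→2, 6→3, 28→4, 17→4, 11→4, 8→4, 20→5, 19→5, 21→6, 2→1.
So the longest increasing subsequence has length 6, e.g. 2, 4, 6, 17, 20, 21.

6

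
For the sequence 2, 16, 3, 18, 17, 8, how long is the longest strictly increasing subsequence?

3

One longest increasing subsequence is 2, 16, 18 (positions 1,2,4), of length 3; no longer one exists.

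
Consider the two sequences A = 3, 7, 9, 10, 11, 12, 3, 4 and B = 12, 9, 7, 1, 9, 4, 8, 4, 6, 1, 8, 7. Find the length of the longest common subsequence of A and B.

3

Backtracking the LCS table gives one alignment: 7 (A2,B3) → 9 (A3,B5) → 4 (A8,B8).
So the longest common subsequence has length 3.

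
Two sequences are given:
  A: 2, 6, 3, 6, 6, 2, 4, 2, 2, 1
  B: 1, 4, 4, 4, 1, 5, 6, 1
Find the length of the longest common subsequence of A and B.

2

Backtracking the LCS table gives one alignment: 6 (A5,B7) → 1 (A10,B8).
So the longest common subsequence has length 2.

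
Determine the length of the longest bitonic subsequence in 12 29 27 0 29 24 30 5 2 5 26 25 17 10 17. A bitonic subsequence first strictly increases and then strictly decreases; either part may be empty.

Let inc[i] be the LIS ending at i and dec[i] the longest strictly decreasing subsequence starting at i. inc = [1, 2, 2, 1, 3, 2, 4, 2, 2, 3, 4, 4, 4, 4, 5], dec = [3, 6, 5, 1, 5, 3, 5, 2, 1, 1, 4, 3, 2, 1, 1].
max_i inc[i]+dec[i]−1 = 8, with one witness 12, 27, 29, 30, 26, 25, 17, 10.

8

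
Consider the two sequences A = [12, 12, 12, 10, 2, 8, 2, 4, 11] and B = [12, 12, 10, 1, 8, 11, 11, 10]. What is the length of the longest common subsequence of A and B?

5

Backtracking the LCS table gives one alignment: 12 (A2,B1) → 12 (A3,B2) → 10 (A4,B3) → 8 (A6,B5) → 11 (A9,B7).
So the longest common subsequence has length 5.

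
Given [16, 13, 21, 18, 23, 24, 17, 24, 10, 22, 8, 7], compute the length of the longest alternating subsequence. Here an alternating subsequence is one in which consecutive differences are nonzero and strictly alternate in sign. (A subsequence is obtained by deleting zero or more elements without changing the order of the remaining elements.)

10

Track the best alternating length ending on an up-step vs a down-step at each position: up/down = 1/1, 1/2, 3/1, 3/4, 5/1, 5/1, 3/6, 7/1, 1/8, 9/8, 1/10, 1/10.
The maximum over both is 10; one such subsequence is 16, 13, 21, 18, 23, 17, 24, 10, 22, 8.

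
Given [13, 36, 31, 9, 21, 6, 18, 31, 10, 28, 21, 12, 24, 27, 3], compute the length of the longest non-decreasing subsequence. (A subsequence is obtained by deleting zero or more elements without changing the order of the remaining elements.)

One longest non-decreasing subsequence is 13, 21, 21, 24, 27 (positions 1,5,11,13,14), of length 5; no longer one exists.

5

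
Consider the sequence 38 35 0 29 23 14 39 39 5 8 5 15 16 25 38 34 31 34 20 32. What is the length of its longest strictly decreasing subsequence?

7

One longest decreasing subsequence is 38, 35, 29, 23, 14, 8, 5 (positions 1,2,4,5,6,10,11), of length 7; no longer one exists.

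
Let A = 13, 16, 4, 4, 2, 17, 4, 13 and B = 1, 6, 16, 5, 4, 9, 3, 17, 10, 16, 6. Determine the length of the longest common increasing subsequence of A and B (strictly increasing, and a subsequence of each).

2

A longest common strictly increasing subsequence is 16, 17 (length 2); it appears in order in both A and B, and no longer such subsequence exists.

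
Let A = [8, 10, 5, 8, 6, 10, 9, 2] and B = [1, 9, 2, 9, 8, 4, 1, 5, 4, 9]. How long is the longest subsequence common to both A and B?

3

Backtracking the LCS table gives one alignment: 8 (A1,B5) → 5 (A3,B8) → 9 (A7,B10).
So the longest common subsequence has length 3.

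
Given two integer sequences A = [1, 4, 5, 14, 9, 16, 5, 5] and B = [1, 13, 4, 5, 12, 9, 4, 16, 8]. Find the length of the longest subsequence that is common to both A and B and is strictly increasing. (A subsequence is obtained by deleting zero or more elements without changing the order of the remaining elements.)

For each value that appears in both, track the longest common increasing run ending there.
The best achievable length is 5; one witness is 1, 4, 5, 9, 16 (A-positions 1,2,3,5,6, B-positions 1,3,4,6,8).

5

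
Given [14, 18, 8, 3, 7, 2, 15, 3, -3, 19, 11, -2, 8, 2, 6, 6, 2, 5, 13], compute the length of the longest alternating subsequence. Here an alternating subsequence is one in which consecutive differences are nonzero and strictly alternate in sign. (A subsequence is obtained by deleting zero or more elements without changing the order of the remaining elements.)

14

A longest alternating subsequence is 14, 18, 3, 7, 2, 15, 3, 19, -2, 8, 2, 6, 2, 5 (positions 1,2,4,5,6,7,8,10,12,13,14,15,17,18); its 13 consecutive differences strictly alternate in sign, and length 14 is optimal.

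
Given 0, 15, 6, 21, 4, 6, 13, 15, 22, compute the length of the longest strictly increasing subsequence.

Let dp[i] be the longest increasing subsequence ending at position i. Then dp = [1, 2, 2, 3, 2, 3, 4, 5, 6].
The maximum is 6; one witness is 0, 4, 6, 13, 15, 22 at positions 1,5,6,7,8,9.

6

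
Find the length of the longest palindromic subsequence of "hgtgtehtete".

One longest palindromic subsequence is etete (positions 6,8,9,10,11); it reads the same forward and backward, and the interval DP gives dp[1][11] = 5.

5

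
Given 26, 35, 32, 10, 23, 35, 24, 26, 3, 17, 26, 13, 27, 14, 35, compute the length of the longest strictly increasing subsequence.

6

Scanning left to right, the best length ending at each element is: 26→1, 35→2, 32→2, 10→1, 23→2, 35→3, 24→3, 26→4, 3→1, 17→2, 26→4, 13→2, 27→5, 14→3, 35→6.
So the longest increasing subsequence has length 6, e.g. 10, 23, 24, 26, 27, 35.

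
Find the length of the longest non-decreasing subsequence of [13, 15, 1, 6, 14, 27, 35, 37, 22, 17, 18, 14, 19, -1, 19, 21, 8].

8

Let dp[i] be the longest non-decreasing subsequence ending at position i. Then dp = [1, 2, 1, 2, 3, 4, 5, 6, 4, 4, 5, 4, 6, 1, 7, 8, 3].
The maximum is 8; one witness is 1, 6, 14, 17, 18, 19, 19, 21 at positions 3,4,5,10,11,13,15,16.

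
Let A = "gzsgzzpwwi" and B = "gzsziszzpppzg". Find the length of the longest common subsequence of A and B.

6

Backtracking the LCS table gives one alignment: g (A1,B1) → z (A2,B4) → s (A3,B6) → z (A5,B7) → z (A6,B8) → p (A7,B11).
So the longest common subsequence has length 6.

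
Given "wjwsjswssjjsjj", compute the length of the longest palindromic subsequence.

9

Using dp[i][j] = 2 + dp[i+1][j−1] if the ends match, else max(dp[i+1][j], dp[i][j−1]):
dp[1][14] = 9. A witness is jsjsssjsj at positions 2,4,5,6,8,9,11,12,14.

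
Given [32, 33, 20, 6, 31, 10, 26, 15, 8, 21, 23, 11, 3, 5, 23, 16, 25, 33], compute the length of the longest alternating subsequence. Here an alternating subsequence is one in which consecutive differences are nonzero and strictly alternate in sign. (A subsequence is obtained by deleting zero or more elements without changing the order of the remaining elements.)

12

A longest alternating subsequence is 32, 33, 20, 31, 10, 26, 15, 21, 11, 23, 16, 25 (positions 1,2,3,5,6,7,8,10,12,15,16,17); its 11 consecutive differences strictly alternate in sign, and length 12 is optimal.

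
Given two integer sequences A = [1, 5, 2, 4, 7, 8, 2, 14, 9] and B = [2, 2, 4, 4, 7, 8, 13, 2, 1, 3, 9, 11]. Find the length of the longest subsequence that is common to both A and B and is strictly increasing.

5

A longest common strictly increasing subsequence is 2, 4, 7, 8, 9 (length 5); it appears in order in both A and B, and no longer such subsequence exists.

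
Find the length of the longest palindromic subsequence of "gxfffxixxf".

5

One longest palindromic subsequence is fxxxf (positions 3,6,8,9,10); it reads the same forward and backward, and the interval DP gives dp[1][10] = 5.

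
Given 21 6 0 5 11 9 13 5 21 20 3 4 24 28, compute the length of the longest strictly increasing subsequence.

Scanning left to right, the best length ending at each element is: 21→1, 6→1, 0→1, 5→2, 11→3, 9→3, 13→4, 5→2, 21→5, 20→5, 3→2, 4→3, 24→6, 28→7.
So the longest increasing subsequence has length 7, e.g. 0, 5, 11, 13, 21, 24, 28.

7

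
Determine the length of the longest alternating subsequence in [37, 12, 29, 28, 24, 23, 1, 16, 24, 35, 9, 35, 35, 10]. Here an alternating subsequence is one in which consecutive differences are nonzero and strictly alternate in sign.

A longest alternating subsequence is 37, 12, 29, 1, 16, 9, 35, 10 (positions 1,2,3,7,8,11,12,14); its 7 consecutive differences strictly alternate in sign, and length 8 is optimal.

8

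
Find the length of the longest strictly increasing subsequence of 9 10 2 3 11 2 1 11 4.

Scanning left to right, the best length ending at each element is: 9→1, 10→2, 2→1, 3→2, 11→3, 2→1, 1→1, 11→3, 4→3.
So the longest increasing subsequence has length 3, e.g. 9, 10, 11.

3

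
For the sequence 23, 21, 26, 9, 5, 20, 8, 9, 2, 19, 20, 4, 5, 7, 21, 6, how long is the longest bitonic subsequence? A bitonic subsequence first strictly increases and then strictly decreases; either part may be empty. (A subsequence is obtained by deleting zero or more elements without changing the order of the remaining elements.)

Let inc[i] be the LIS ending at i and dec[i] the longest strictly decreasing subsequence starting at i. inc = [1, 1, 2, 1, 1, 2, 2, 3, 1, 4, 5, 2, 3, 4, 6, 4], dec = [6, 5, 5, 4, 2, 4, 3, 3, 1, 3, 3, 1, 1, 2, 2, 1].
max_i inc[i]+dec[i]−1 = 7, with one witness 5, 8, 9, 19, 20, 7, 6.

7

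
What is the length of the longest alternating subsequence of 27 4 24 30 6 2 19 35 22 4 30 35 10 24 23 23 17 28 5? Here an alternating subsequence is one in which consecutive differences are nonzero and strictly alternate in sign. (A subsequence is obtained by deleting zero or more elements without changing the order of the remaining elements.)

Track the best alternating length ending on an up-step vs a down-step at each position: up/down = 1/1, 1/2, 3/2, 3/1, 3/4, 1/4, 5/4, 5/1, 5/6, 5/6, 7/6, 7/1, 7/8, 9/8, 9/10, 9/10, 9/10, 11/8, 7/12.
The maximum over both is 12; one such subsequence is 27, 4, 24, 6, 35, 22, 30, 10, 24, 23, 28, 5.

12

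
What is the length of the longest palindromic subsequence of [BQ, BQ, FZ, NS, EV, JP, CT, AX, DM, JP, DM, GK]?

Using dp[i][j] = 2 + dp[i+1][j−1] if the ends match, else max(dp[i+1][j], dp[i][j−1]):
dp[1][12] = 3. A witness is DM JP DM at positions 9,10,11.

3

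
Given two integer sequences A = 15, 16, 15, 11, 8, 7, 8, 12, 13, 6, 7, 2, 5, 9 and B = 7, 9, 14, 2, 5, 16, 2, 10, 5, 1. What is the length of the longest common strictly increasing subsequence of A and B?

2

For each value that appears in both, track the longest common increasing run ending there.
The best achievable length is 2; one witness is 7, 9 (A-positions 6,14, B-positions 1,2).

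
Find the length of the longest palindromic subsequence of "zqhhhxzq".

5

One longest palindromic subsequence is qhhhq (positions 2,3,4,5,8); it reads the same forward and backward, and the interval DP gives dp[1][8] = 5.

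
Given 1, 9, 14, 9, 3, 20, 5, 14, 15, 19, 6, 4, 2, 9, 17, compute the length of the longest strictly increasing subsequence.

One longest increasing subsequence is 1, 3, 5, 14, 15, 19 (positions 1,5,7,8,9,10), of length 6; no longer one exists.

6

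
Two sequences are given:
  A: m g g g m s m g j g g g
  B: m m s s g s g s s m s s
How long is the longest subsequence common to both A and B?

Backtracking the LCS table gives one alignment: m (A1,B2) → g (A2,B5) → g (A3,B7) → m (A5,B10) → s (A6,B12).
So the longest common subsequence has length 5.

5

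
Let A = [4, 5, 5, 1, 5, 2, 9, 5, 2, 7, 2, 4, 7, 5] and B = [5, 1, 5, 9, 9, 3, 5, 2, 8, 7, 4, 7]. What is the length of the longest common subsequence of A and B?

A longest common subsequence is 5, 1, 5, 9, 5, 2, 7, 4, 7 (length 9); the LCS DP confirms no longer common subsequence exists.

9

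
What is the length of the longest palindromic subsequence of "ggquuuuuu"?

6

One longest palindromic subsequence is uuuuuu (positions 4,5,6,7,8,9); it reads the same forward and backward, and the interval DP gives dp[1][9] = 6.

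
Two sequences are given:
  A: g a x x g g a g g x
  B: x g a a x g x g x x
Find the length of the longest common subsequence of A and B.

Backtracking the LCS table gives one alignment: g (A1,B2) → a (A2,B4) → x (A3,B5) → x (A4,B7) → g (A5,B8) → x (A10,B10).
So the longest common subsequence has length 6.

6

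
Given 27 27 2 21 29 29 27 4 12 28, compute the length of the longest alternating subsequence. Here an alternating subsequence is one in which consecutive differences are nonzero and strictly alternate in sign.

5

Track the best alternating length ending on an up-step vs a down-step at each position: up/down = 1/1, 1/1, 1/2, 3/2, 3/1, 3/1, 3/4, 3/4, 5/4, 5/4.
The maximum over both is 5; one such subsequence is 27, 2, 21, 4, 12.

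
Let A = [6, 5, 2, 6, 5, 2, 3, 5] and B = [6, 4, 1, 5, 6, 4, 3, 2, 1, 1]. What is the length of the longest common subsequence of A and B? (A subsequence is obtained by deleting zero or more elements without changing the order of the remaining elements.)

A longest common subsequence is 6, 5, 6, 2 (length 4); the LCS DP confirms no longer common subsequence exists.

4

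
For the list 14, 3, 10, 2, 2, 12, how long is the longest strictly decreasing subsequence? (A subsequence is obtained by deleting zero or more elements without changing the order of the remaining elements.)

Let dp[i] be the longest decreasing subsequence ending at position i. Then dp = [1, 2, 2, 3, 3, 2].
The maximum is 3; one witness is 14, 3, 2 at positions 1,2,4.

3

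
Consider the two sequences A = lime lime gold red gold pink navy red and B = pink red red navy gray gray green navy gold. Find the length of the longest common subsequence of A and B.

2

A longest common subsequence is red, gold (length 2); the LCS DP confirms no longer common subsequence exists.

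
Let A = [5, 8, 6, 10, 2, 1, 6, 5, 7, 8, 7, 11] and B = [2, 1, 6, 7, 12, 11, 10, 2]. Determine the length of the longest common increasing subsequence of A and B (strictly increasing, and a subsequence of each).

4

A longest common strictly increasing subsequence is 2, 6, 7, 11 (length 4); it appears in order in both A and B, and no longer such subsequence exists.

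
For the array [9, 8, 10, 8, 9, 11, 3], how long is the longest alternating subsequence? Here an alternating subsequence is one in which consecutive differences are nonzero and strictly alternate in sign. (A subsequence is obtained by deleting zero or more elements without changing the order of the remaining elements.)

A longest alternating subsequence is 9, 8, 10, 8, 9, 3 (positions 1,2,3,4,5,7); its 5 consecutive differences strictly alternate in sign, and length 6 is optimal.

6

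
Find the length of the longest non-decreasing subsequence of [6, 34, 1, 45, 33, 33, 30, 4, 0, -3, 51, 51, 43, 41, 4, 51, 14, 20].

6

Scanning left to right, the best length ending at each element is: 6→1, 34→2, 1→1, 45→3, 33→2, 33→3, 30→2, 4→2, 0→1, -3→1, 51→4, 51→5, 43→4, 41→4, 4→3, 51→6, 14→4, 20→5.
So the longest non-decreasing subsequence has length 6, e.g. 6, 34, 45, 51, 51, 51.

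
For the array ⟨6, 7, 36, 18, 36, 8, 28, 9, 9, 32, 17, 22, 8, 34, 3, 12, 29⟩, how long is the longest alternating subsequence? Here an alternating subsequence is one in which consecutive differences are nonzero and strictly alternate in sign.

14

Track the best alternating length ending on an up-step vs a down-step at each position: up/down = 1/1, 2/1, 2/1, 2/3, 4/1, 2/5, 6/5, 6/7, 6/7, 8/5, 8/9, 10/9, 2/11, 12/5, 1/13, 14/13, 14/13.
The maximum over both is 14; one such subsequence is 6, 36, 18, 36, 8, 28, 9, 32, 17, 22, 8, 34, 3, 12.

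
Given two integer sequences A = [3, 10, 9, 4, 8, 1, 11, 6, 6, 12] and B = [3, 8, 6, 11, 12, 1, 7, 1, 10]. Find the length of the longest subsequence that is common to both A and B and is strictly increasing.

4

A longest common strictly increasing subsequence is 3, 8, 11, 12 (length 4); it appears in order in both A and B, and no longer such subsequence exists.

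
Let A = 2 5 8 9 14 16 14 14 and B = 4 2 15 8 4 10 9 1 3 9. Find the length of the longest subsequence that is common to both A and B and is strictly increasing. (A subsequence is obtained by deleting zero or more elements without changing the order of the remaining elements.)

A longest common strictly increasing subsequence is 2, 8, 9 (length 3); it appears in order in both A and B, and no longer such subsequence exists.

3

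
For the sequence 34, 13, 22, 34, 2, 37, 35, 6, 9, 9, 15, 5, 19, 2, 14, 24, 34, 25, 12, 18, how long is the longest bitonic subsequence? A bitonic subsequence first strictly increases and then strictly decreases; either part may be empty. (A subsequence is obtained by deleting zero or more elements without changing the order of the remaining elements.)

Let inc[i] be the LIS ending at i and dec[i] the longest strictly decreasing subsequence starting at i. inc = [1, 1, 2, 3, 1, 4, 4, 2, 3, 3, 4, 2, 5, 1, 4, 6, 7, 7, 4, 5], dec = [5, 4, 4, 4, 1, 5, 4, 3, 3, 3, 3, 2, 3, 1, 2, 2, 3, 2, 1, 1].
max_i inc[i]+dec[i]−1 = 9, with one witness 2, 6, 9, 15, 19, 24, 34, 25, 18.

9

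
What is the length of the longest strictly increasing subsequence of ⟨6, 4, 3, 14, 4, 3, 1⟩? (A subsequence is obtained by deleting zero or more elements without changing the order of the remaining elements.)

2

One longest increasing subsequence is 6, 14 (positions 1,4), of length 2; no longer one exists.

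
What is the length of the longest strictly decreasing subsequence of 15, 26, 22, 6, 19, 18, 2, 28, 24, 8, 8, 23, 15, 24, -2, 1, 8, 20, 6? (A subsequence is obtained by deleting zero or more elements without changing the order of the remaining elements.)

7

Scanning left to right, the best length ending at each element is: 15→1, 26→1, 22→2, 6→3, 19→3, 18→4, 2→5, 28→1, 24→2, 8→5, 8→5, 23→3, 15→5, 24→2, -2→6, 1→6, 8→6, 20→4, 6→7.
So the longest decreasing subsequence has length 7, e.g. 26, 22, 19, 18, 15, 8, 6.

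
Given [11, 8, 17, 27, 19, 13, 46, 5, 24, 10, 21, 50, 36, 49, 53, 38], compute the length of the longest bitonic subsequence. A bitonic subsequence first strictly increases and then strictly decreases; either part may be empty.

Let inc[i] be the LIS ending at i and dec[i] the longest strictly decreasing subsequence starting at i. inc = [1, 1, 2, 3, 3, 2, 4, 1, 4, 2, 4, 5, 5, 6, 7, 6], dec = [3, 2, 3, 4, 3, 2, 3, 1, 2, 1, 1, 3, 1, 2, 2, 1].
max_i inc[i]+dec[i]−1 = 8, with one witness 11, 17, 19, 24, 36, 49, 53, 38.

8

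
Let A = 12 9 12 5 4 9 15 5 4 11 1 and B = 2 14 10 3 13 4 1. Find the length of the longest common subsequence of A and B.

Backtracking the LCS table gives one alignment: 4 (A9,B6) → 1 (A11,B7).
So the longest common subsequence has length 2.

2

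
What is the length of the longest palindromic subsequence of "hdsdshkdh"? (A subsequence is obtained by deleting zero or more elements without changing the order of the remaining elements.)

7

Using dp[i][j] = 2 + dp[i+1][j−1] if the ends match, else max(dp[i+1][j], dp[i][j−1]):
dp[1][9] = 7. A witness is hdsdsdh at positions 1,2,3,4,5,8,9.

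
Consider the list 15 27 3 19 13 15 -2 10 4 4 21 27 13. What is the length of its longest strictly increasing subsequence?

5

Let dp[i] be the longest increasing subsequence ending at position i. Then dp = [1, 2, 1, 2, 2, 3, 1, 2, 2, 2, 4, 5, 3].
The maximum is 5; one witness is 3, 13, 15, 21, 27 at positions 3,5,6,11,12.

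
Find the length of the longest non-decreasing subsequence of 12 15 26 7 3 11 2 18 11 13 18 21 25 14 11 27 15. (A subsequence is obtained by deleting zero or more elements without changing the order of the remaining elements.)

8

Let dp[i] be the longest non-decreasing subsequence ending at position i. Then dp = [1, 2, 3, 1, 1, 2, 1, 3, 3, 4, 5, 6, 7, 5, 4, 8, 6].
The maximum is 8; one witness is 7, 11, 11, 13, 18, 21, 25, 27 at positions 4,6,9,10,11,12,13,16.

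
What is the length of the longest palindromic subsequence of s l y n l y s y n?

One longest palindromic subsequence is nysyn (positions 4,6,7,8,9); it reads the same forward and backward, and the interval DP gives dp[1][9] = 5.

5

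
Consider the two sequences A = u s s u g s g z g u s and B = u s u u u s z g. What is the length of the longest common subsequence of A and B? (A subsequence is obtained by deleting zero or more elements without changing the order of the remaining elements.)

A longest common subsequence is ususzg (length 6); the LCS DP confirms no longer common subsequence exists.

6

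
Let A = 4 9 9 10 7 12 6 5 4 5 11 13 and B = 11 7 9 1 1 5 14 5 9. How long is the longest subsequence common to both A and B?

3

A longest common subsequence is 9, 5, 5 (length 3); the LCS DP confirms no longer common subsequence exists.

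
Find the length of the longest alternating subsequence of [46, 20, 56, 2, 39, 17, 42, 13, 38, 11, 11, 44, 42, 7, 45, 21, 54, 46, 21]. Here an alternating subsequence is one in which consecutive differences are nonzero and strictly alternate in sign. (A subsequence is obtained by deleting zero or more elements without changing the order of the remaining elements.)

Track the best alternating length ending on an up-step vs a down-step at each position: up/down = 1/1, 1/2, 3/1, 1/4, 5/4, 5/6, 7/4, 5/8, 9/8, 5/10, 5/10, 11/4, 11/12, 5/12, 13/4, 13/14, 15/4, 15/16, 13/16.
The maximum over both is 16; one such subsequence is 46, 20, 56, 2, 39, 17, 42, 13, 38, 11, 44, 42, 45, 21, 54, 46.

16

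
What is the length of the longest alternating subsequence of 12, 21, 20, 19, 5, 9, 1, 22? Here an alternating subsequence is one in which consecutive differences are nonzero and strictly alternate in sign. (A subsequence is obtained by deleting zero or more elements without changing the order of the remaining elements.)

6

A longest alternating subsequence is 12, 21, 5, 9, 1, 22 (positions 1,2,5,6,7,8); its 5 consecutive differences strictly alternate in sign, and length 6 is optimal.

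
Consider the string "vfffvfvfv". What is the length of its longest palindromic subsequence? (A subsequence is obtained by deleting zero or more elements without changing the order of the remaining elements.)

One longest palindromic subsequence is vfvfvfv (positions 1,2,5,6,7,8,9); it reads the same forward and backward, and the interval DP gives dp[1][9] = 7.

7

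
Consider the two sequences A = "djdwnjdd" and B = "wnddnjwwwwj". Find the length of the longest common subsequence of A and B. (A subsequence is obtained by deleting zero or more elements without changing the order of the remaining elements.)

4

Backtracking the LCS table gives one alignment: d (A1,B4) → j (A2,B6) → w (A4,B10) → j (A6,B11).
So the longest common subsequence has length 4.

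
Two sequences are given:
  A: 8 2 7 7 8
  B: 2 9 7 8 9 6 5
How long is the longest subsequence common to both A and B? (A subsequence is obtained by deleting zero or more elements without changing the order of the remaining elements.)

3

Backtracking the LCS table gives one alignment: 2 (A2,B1) → 7 (A4,B3) → 8 (A5,B4).
So the longest common subsequence has length 3.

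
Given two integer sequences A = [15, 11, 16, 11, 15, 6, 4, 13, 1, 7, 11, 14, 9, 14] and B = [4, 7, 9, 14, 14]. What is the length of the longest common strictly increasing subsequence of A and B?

For each value that appears in both, track the longest common increasing run ending there.
The best achievable length is 4; one witness is 4, 7, 9, 14 (A-positions 7,10,13,14, B-positions 1,2,3,4).

4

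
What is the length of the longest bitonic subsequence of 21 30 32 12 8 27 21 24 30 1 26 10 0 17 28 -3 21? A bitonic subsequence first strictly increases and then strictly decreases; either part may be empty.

Let inc[i] be the LIS ending at i and dec[i] the longest strictly decreasing subsequence starting at i. inc = [1, 2, 3, 1, 1, 2, 2, 3, 4, 1, 4, 2, 1, 3, 5, 1, 4], dec = [6, 6, 6, 5, 4, 5, 4, 4, 5, 3, 4, 3, 2, 2, 2, 1, 1].
max_i inc[i]+dec[i]−1 = 8, with one witness 21, 30, 32, 30, 26, 10, 0, -3.

8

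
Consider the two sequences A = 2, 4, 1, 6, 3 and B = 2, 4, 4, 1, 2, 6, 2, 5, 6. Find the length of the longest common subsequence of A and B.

4

A longest common subsequence is 2, 4, 1, 6 (length 4); the LCS DP confirms no longer common subsequence exists.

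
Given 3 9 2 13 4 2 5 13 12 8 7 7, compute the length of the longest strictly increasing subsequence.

One longest increasing subsequence is 3, 4, 5, 13 (positions 1,5,7,8), of length 4; no longer one exists.

4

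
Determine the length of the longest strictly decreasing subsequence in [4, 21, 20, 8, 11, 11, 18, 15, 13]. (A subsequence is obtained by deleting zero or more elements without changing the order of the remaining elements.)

One longest decreasing subsequence is 21, 20, 18, 15, 13 (positions 2,3,7,8,9), of length 5; no longer one exists.

5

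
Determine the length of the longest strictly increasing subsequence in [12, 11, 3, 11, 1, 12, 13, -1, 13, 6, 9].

Let dp[i] be the longest increasing subsequence ending at position i. Then dp = [1, 1, 1, 2, 1, 3, 4, 1, 4, 2, 3].
The maximum is 4; one witness is 3, 11, 12, 13 at positions 3,4,6,7.

4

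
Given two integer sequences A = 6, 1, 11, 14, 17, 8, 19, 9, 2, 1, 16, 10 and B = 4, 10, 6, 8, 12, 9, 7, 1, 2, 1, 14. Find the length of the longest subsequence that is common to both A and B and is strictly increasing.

3

For each value that appears in both, track the longest common increasing run ending there.
The best achievable length is 3; one witness is 6, 8, 9 (A-positions 1,6,8, B-positions 3,4,6).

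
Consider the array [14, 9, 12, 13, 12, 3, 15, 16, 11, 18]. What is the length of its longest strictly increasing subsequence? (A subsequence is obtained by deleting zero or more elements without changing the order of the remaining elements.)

Let dp[i] be the longest increasing subsequence ending at position i. Then dp = [1, 1, 2, 3, 2, 1, 4, 5, 2, 6].
The maximum is 6; one witness is 9, 12, 13, 15, 16, 18 at positions 2,3,4,7,8,10.

6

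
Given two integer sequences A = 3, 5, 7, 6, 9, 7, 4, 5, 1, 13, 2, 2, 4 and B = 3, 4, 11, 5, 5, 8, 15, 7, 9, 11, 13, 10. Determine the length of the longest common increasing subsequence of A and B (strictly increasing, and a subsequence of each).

5

A longest common strictly increasing subsequence is 3, 5, 7, 9, 13 (length 5); it appears in order in both A and B, and no longer such subsequence exists.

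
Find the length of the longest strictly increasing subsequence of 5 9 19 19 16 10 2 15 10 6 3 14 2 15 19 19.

6

Let dp[i] be the longest increasing subsequence ending at position i. Then dp = [1, 2, 3, 3, 3, 3, 1, 4, 3, 2, 2, 4, 1, 5, 6, 6].
The maximum is 6; one witness is 5, 9, 10, 14, 15, 19 at positions 1,2,6,12,14,15.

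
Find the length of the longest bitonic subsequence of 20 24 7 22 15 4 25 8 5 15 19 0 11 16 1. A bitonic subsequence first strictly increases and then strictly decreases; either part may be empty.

Let inc[i] be the LIS ending at i and dec[i] the longest strictly decreasing subsequence starting at i. inc = [1, 2, 1, 2, 2, 1, 3, 2, 2, 3, 4, 1, 3, 4, 2], dec = [5, 6, 3, 5, 4, 2, 4, 3, 2, 3, 3, 1, 2, 2, 1].
max_i inc[i]+dec[i]−1 = 7, with one witness 20, 24, 22, 15, 8, 5, 1.

7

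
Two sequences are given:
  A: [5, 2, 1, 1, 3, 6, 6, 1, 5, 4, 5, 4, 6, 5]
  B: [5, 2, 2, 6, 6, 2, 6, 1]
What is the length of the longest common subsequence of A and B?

5

Backtracking the LCS table gives one alignment: 5 (A1,B1) → 2 (A2,B3) → 6 (A6,B5) → 6 (A7,B7) → 1 (A8,B8).
So the longest common subsequence has length 5.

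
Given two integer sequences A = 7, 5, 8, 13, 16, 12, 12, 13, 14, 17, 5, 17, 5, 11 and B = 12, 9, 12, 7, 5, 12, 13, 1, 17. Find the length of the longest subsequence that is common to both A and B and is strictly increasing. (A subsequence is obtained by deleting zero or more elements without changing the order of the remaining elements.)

4

A longest common strictly increasing subsequence is 7, 12, 13, 17 (length 4); it appears in order in both A and B, and no longer such subsequence exists.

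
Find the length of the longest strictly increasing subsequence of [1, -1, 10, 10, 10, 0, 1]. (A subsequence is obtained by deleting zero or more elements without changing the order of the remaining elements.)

3

One longest increasing subsequence is -1, 0, 1 (positions 2,6,7), of length 3; no longer one exists.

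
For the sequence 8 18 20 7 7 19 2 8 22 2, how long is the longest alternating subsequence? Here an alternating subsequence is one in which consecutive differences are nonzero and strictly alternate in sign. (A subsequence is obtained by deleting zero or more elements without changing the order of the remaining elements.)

A longest alternating subsequence is 8, 18, 7, 19, 2, 8, 2 (positions 1,2,4,6,7,8,10); its 6 consecutive differences strictly alternate in sign, and length 7 is optimal.

7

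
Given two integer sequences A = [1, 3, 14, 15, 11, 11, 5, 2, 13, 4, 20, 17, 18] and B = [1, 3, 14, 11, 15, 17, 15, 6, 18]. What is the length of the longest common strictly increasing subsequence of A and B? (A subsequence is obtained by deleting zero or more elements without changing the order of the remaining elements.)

For each value that appears in both, track the longest common increasing run ending there.
The best achievable length is 6; one witness is 1, 3, 14, 15, 17, 18 (A-positions 1,2,3,4,12,13, B-positions 1,2,3,5,6,9).

6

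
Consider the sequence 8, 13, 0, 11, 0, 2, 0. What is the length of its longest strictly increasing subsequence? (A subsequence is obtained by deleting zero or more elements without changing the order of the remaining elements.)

Scanning left to right, the best length ending at each element is: 8→1, 13→2, 0→1, 11→2, 0→1, 2→2, 0→1.
So the longest increasing subsequence has length 2, e.g. 8, 13.

2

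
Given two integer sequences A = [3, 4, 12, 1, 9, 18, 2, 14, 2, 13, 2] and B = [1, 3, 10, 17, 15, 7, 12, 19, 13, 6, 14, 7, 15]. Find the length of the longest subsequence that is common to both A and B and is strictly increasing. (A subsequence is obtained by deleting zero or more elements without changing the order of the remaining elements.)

3

For each value that appears in both, track the longest common increasing run ending there.
The best achievable length is 3; one witness is 3, 12, 13 (A-positions 1,3,10, B-positions 2,7,9).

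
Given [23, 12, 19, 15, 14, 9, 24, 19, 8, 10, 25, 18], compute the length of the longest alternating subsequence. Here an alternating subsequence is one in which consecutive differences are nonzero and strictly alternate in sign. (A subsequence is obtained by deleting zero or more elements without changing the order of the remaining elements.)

A longest alternating subsequence is 23, 12, 19, 15, 24, 19, 25, 18 (positions 1,2,3,4,7,8,11,12); its 7 consecutive differences strictly alternate in sign, and length 8 is optimal.

8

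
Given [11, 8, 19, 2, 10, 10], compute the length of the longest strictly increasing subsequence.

2

Let dp[i] be the longest increasing subsequence ending at position i. Then dp = [1, 1, 2, 1, 2, 2].
The maximum is 2; one witness is 11, 19 at positions 1,3.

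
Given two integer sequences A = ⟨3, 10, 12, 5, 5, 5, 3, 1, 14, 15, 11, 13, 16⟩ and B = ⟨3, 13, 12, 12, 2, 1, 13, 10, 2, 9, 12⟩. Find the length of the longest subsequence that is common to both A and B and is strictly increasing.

A longest common strictly increasing subsequence is 3, 12, 13 (length 3); it appears in order in both A and B, and no longer such subsequence exists.

3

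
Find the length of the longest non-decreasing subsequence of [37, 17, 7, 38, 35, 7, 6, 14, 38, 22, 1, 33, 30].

Scanning left to right, the best length ending at each element is: 37→1, 17→1, 7→1, 38→2, 35→2, 7→2, 6→1, 14→3, 38→4, 22→4, 1→1, 33→5, 30→5.
So the longest non-decreasing subsequence has length 5, e.g. 7, 7, 14, 22, 33.

5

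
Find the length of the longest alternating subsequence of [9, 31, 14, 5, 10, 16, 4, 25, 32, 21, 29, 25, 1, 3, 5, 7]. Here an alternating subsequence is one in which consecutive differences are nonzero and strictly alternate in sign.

10

A longest alternating subsequence is 9, 31, 5, 10, 4, 25, 21, 29, 1, 3 (positions 1,2,4,5,7,8,10,11,13,14); its 9 consecutive differences strictly alternate in sign, and length 10 is optimal.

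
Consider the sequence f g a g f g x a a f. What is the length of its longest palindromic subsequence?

One longest palindromic subsequence is fagfgaf (positions 1,3,4,5,6,9,10); it reads the same forward and backward, and the interval DP gives dp[1][10] = 7.

7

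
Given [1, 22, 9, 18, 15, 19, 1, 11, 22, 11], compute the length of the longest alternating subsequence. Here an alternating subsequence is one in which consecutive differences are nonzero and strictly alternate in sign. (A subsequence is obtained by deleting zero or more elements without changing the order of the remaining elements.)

9

Track the best alternating length ending on an up-step vs a down-step at each position: up/down = 1/1, 2/1, 2/3, 4/3, 4/5, 6/3, 1/7, 8/7, 8/1, 8/9.
The maximum over both is 9; one such subsequence is 1, 22, 9, 18, 15, 19, 1, 22, 11.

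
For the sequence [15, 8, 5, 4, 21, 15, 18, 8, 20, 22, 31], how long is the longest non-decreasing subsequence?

6

Scanning left to right, the best length ending at each element is: 15→1, 8→1, 5→1, 4→1, 21→2, 15→2, 18→3, 8→2, 20→4, 22→5, 31→6.
So the longest non-decreasing subsequence has length 6, e.g. 15, 15, 18, 20, 22, 31.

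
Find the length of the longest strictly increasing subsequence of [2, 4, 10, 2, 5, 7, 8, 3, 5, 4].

Let dp[i] be the longest increasing subsequence ending at position i. Then dp = [1, 2, 3, 1, 3, 4, 5, 2, 3, 3].
The maximum is 5; one witness is 2, 4, 5, 7, 8 at positions 1,2,5,6,7.

5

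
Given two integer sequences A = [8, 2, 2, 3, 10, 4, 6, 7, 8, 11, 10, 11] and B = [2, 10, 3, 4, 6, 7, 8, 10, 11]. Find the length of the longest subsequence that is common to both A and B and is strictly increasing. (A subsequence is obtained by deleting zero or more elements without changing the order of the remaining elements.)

8

A longest common strictly increasing subsequence is 2, 3, 4, 6, 7, 8, 10, 11 (length 8); it appears in order in both A and B, and no longer such subsequence exists.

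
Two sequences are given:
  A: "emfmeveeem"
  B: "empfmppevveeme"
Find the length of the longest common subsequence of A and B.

A longest common subsequence is emfmeveee (length 9); the LCS DP confirms no longer common subsequence exists.

9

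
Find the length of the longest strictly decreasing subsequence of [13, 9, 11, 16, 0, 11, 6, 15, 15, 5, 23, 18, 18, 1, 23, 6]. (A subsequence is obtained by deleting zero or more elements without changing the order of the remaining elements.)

Scanning left to right, the best length ending at each element is: 13→1, 9→2, 11→2, 16→1, 0→3, 11→2, 6→3, 15→2, 15→2, 5→4, 23→1, 18→2, 18→2, 1→5, 23→1, 6→3.
So the longest decreasing subsequence has length 5, e.g. 13, 9, 6, 5, 1.

5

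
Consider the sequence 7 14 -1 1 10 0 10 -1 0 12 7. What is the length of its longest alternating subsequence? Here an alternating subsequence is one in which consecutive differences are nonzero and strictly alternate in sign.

9

A longest alternating subsequence is 7, 14, -1, 1, 0, 10, -1, 12, 7 (positions 1,2,3,4,6,7,8,10,11); its 8 consecutive differences strictly alternate in sign, and length 9 is optimal.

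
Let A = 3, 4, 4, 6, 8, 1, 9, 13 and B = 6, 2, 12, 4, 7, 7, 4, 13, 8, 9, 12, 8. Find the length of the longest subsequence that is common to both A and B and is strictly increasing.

For each value that appears in both, track the longest common increasing run ending there.
The best achievable length is 3; one witness is 6, 8, 9 (A-positions 4,5,7, B-positions 1,9,10).

3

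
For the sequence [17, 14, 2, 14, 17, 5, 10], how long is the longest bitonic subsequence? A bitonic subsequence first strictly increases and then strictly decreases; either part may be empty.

Let inc[i] be the LIS ending at i and dec[i] the longest strictly decreasing subsequence starting at i. inc = [1, 1, 1, 2, 3, 2, 3], dec = [3, 2, 1, 2, 2, 1, 1].
max_i inc[i]+dec[i]−1 = 4, with one witness 2, 14, 17, 10.

4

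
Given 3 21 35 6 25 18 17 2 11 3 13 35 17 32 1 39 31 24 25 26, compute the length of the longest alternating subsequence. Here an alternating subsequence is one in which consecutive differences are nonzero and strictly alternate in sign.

Track the best alternating length ending on an up-step vs a down-step at each position: up/down = 1/1, 2/1, 2/1, 2/3, 4/3, 4/5, 4/5, 1/5, 6/5, 6/7, 8/5, 8/1, 8/9, 10/9, 1/11, 12/1, 12/13, 12/13, 14/13, 14/13.
The maximum over both is 14; one such subsequence is 3, 21, 6, 25, 2, 11, 3, 35, 17, 32, 1, 39, 24, 25.

14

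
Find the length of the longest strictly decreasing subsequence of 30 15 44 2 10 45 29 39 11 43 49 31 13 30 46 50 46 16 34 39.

5

Let dp[i] be the longest decreasing subsequence ending at position i. Then dp = [1, 2, 1, 3, 3, 1, 2, 2, 3, 2, 1, 3, 4, 4, 2, 1, 2, 5, 3, 3].
The maximum is 5; one witness is 44, 39, 31, 30, 16 at positions 3,8,12,14,18.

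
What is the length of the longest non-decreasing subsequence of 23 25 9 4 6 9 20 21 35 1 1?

6

Let dp[i] be the longest non-decreasing subsequence ending at position i. Then dp = [1, 2, 1, 1, 2, 3, 4, 5, 6, 1, 2].
The maximum is 6; one witness is 4, 6, 9, 20, 21, 35 at positions 4,5,6,7,8,9.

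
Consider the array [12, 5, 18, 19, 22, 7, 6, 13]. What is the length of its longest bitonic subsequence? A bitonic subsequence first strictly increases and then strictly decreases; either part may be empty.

6

Let inc[i] be the LIS ending at i and dec[i] the longest strictly decreasing subsequence starting at i. inc = [1, 1, 2, 3, 4, 2, 2, 3], dec = [3, 1, 3, 3, 3, 2, 1, 1].
max_i inc[i]+dec[i]−1 = 6, with one witness 12, 18, 19, 22, 7, 6.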